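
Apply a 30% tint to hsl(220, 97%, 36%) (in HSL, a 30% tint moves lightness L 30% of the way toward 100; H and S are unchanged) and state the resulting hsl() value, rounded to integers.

L moves 30% from 36 toward 100: 36 + 19.2 = 55.2 → 55.
H and S are unchanged.

hsl(220, 97%, 55%)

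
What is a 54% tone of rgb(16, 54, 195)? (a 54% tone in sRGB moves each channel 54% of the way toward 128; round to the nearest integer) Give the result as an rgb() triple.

Per channel, c → c + 0.54(128 − c):
  R: 16 + 0.54×(128−16) = 16 + 60.48 = 76.48 → 76
  G: 54 + 39.96 = 93.96 → 94
  B: 195 − 36.18 = 158.82 → 159

rgb(76, 94, 159)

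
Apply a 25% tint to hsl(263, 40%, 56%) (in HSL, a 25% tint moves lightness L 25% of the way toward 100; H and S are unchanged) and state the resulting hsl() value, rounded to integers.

L moves 25% from 56 toward 100: 56 + 11 = 67 → 67.
H and S are unchanged.

hsl(263, 40%, 67%)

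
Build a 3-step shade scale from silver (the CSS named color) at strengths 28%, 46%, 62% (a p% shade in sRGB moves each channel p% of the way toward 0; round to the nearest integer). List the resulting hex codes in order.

#8A8A8A, #686868, #494949

CSS silver is rgb(192, 192, 192).
28%: (192 − 53.76 = 138.24→138, 192 − 53.76 = 138.24→138, 192 − 53.76 = 138.24→138) → #8A8A8A
46%: (192 − 88.32 = 103.68→104, 192 − 88.32 = 103.68→104, 192 − 88.32 = 103.68→104) → #686868
62%: (192 − 119.04 = 72.96→73, 192 − 119.04 = 72.96→73, 192 − 119.04 = 72.96→73) → #494949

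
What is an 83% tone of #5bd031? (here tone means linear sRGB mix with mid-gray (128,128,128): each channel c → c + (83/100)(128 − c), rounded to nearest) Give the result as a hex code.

#5bd031 is rgb(91, 208, 49).
Lerp each channel 83% toward 128:
  R: 91 + 30.71 = 121.71 → 122
  G: 208 + 0.83×(128−208) = 208 − 66.4 = 141.6 → 142
  B: 49 + 65.57 = 114.57 → 115
rgb(122, 142, 115) = #7a8e73.

#7a8e73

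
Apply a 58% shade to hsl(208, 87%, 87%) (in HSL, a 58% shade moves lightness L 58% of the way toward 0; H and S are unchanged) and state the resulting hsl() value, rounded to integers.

L moves 58% from 87 toward 0: 87 − 50.46 = 36.54 → 37.
H and S are unchanged.

hsl(208, 87%, 37%)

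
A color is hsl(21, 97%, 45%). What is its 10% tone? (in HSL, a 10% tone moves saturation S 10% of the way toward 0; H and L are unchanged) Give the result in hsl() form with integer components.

hsl(21, 87%, 45%)

S moves 10% from 97 toward 0: 97 − 9.7 = 87.3 → 87.
H and L are unchanged.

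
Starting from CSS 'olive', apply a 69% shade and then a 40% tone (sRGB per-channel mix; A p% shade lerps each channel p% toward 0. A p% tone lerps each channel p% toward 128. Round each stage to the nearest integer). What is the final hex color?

#4B4B33

CSS olive is rgb(128, 128, 0).
Per channel, c → c + 0.69(0 − c):
  R: 128 + 0.69×(0−128) = 128 − 88.32 = 39.68 → 40
  G: 128 + 0.69×(0−128) = 128 − 88.32 = 39.68 → 40
  B: 0 + 0.69×(0−0) = 0 + 0 = 0 → 0
After the shade: rgb(40, 40, 0) = #282800.
A 40% tone moves each channel 40% toward 128:
  R: 40 + 0.4×(128−40) = 40 + 35.2 = 75.2 → 75
  G: 40 + 0.4×(128−40) = 40 + 35.2 = 75.2 → 75
  B: 0 + 51.2 = 51.2 → 51
rgb(75, 75, 51) = #4B4B33.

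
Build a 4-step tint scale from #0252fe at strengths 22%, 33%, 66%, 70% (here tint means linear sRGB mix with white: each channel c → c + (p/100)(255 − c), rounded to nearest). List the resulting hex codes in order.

#0252fe is rgb(2, 82, 254).
22%: (2 + 55.66 = 57.66→58, 82 + 38.06 = 120.06→120, 254→254) → #3a78fe
33%: (2 + 83.49 = 85.49→85, 82 + 57.09 = 139.09→139, 254→254) → #558bfe
66%: (2 + 166.98 = 168.98→169, 82 + 114.18 = 196.18→196, 254 + 0.66 = 254.66→255) → #a9c4ff
70%: (2 + 177.1 = 179.1→179, 82 + 121.1 = 203.1→203, 254 + 0.7 = 254.7→255) → #b3cbff

#3a78fe, #558bfe, #a9c4ff, #b3cbff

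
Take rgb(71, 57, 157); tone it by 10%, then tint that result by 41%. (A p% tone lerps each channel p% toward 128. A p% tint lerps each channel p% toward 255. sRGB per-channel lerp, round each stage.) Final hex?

Per channel, c → c + 0.1(128 − c):
  R: 71 + 0.1×(128−71) = 71 + 5.7 = 76.7 → 77
  G: 57 + 0.1×(128−57) = 57 + 7.1 = 64.1 → 64
  B: 157 + 0.1×(128−157) = 157 − 2.9 = 154.1 → 154
After the tone: rgb(77, 64, 154) = #4d409a.
Lerp each channel 41% toward 255:
  R: 77 + 0.41×(255−77) = 77 + 72.98 = 149.98 → 150
  G: 64 + 0.41×(255−64) = 64 + 78.31 = 142.31 → 142
  B: 154 + 0.41×(255−154) = 154 + 41.41 = 195.41 → 195
rgb(150, 142, 195) = #968ec3.

#968ec3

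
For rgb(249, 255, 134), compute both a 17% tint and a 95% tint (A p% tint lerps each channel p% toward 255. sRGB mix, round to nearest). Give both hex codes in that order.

#FAFF9B, #FFFFF9

17% tint:
  R: 249 + 1.02 = 250.02 → 250
  G: 255 + 0 = 255 → 255
  B: 134 + 20.57 = 154.57 → 155
  → #FAFF9B
95% tint:
  R: 249 + 0.95×(255−249) = 249 + 5.7 = 254.7 → 255
  G: 255 + 0 = 255 → 255
  B: 134 + 114.95 = 248.95 → 249
  → #FFFFF9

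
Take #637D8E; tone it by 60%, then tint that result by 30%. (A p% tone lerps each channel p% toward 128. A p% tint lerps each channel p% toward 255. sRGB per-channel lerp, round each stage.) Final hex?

#637D8E is rgb(99, 125, 142).
Lerp each channel 60% toward 128:
  R: 99 + 17.4 = 116.4 → 116
  G: 125 + 0.6×(128−125) = 125 + 1.8 = 126.8 → 127
  B: 142 + 0.6×(128−142) = 142 − 8.4 = 133.6 → 134
After the tone: rgb(116, 127, 134) = #747F86.
A 30% tint moves each channel 30% toward 255:
  R: 116 + 41.7 = 157.7 → 158
  G: 127 + 0.3×(255−127) = 127 + 38.4 = 165.4 → 165
  B: 134 + 0.3×(255−134) = 134 + 36.3 = 170.3 → 170
rgb(158, 165, 170) = #9EA5AA.

#9EA5AA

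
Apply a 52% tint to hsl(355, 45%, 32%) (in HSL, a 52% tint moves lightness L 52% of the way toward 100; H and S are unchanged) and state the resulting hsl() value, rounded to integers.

L moves 52% from 32 toward 100: 32 + 35.36 = 67.36 → 67.
H and S are unchanged.

hsl(355, 45%, 67%)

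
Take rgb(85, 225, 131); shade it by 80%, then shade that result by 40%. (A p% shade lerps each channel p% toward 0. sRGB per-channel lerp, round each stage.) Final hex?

Per channel, c → c + 0.8(0 − c):
  R: 85 + 0.8×(0−85) = 85 − 68 = 17 → 17
  G: 225 + 0.8×(0−225) = 225 − 180 = 45 → 45
  B: 131 − 104.8 = 26.2 → 26
After the shade: rgb(17, 45, 26) = #112D1A.
Per channel, c → c + 0.4(0 − c):
  R: 17 + 0.4×(0−17) = 17 − 6.8 = 10.2 → 10
  G: 45 + 0.4×(0−45) = 45 − 18 = 27 → 27
  B: 26 + 0.4×(0−26) = 26 − 10.4 = 15.6 → 16
rgb(10, 27, 16) = #0A1B10.

#0A1B10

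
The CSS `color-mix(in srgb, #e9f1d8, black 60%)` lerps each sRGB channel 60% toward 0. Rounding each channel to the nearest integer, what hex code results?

#5d6056

#e9f1d8 is rgb(233, 241, 216).
Lerp each channel 60% toward 0:
  R: 233 + 0.6×(0−233) = 233 − 139.8 = 93.2 → 93
  G: 241 + 0.6×(0−241) = 241 − 144.6 = 96.4 → 96
  B: 216 − 129.6 = 86.4 → 86
rgb(93, 96, 86) = #5d6056.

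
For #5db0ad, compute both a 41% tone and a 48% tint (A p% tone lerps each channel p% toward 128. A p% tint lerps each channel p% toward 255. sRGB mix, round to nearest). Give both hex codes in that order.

#6b9c9b, #abd6d4

#5db0ad is rgb(93, 176, 173).
41% tone:
  R: 93 + 0.41×(128−93) = 93 + 14.35 = 107.35 → 107
  G: 176 + 0.41×(128−176) = 176 − 19.68 = 156.32 → 156
  B: 173 − 18.45 = 154.55 → 155
  → #6b9c9b
48% tint:
  R: 93 + 77.76 = 170.76 → 171
  G: 176 + 0.48×(255−176) = 176 + 37.92 = 213.92 → 214
  B: 173 + 39.36 = 212.36 → 212
  → #abd6d4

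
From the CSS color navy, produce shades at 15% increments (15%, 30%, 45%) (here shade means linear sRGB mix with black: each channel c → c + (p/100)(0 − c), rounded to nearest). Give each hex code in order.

CSS navy is rgb(0, 0, 128).
15%: (0→0, 0→0, 128 − 19.2 = 108.8→109) → #00006D
30%: (0→0, 0→0, 128 − 38.4 = 89.6→90) → #00005A
45%: (0→0, 0→0, 128 − 57.6 = 70.4→70) → #000046

#00006D, #00005A, #000046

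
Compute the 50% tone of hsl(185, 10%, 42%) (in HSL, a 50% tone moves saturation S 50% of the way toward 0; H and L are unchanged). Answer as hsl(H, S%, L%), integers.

hsl(185, 5%, 42%)

S moves 50% from 10 toward 0: 10 − 5 = 5 → 5.
H and L are unchanged.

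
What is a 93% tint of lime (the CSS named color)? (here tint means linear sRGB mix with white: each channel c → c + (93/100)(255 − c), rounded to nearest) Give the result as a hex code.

#EDFFED

CSS lime is rgb(0, 255, 0).
A 93% tint moves each channel 93% toward 255:
  R: 0 + 0.93×(255−0) = 0 + 237.15 = 237.15 → 237
  G: 255 + 0.93×(255−255) = 255 + 0 = 255 → 255
  B: 0 + 237.15 = 237.15 → 237
rgb(237, 255, 237) = #EDFFED.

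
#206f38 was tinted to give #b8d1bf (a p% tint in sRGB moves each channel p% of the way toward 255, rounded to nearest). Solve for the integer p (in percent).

#206f38 is rgb(32, 111, 56); #b8d1bf is rgb(184, 209, 191).
On the R channel (widest range): 184 ≈ 32 + (p/100)(255 − 32), so p ≈ 100×(184 − 32)/(255 − 32) = 15200/223 = 68.16.
p = 68 reproduces all three channels after rounding.

68%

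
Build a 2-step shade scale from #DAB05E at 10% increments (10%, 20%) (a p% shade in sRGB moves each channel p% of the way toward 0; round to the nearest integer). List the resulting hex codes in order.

#DAB05E is rgb(218, 176, 94).
10%: (218 − 21.8 = 196.2→196, 176 − 17.6 = 158.4→158, 94 − 9.4 = 84.6→85) → #C49E55
20%: (218 − 43.6 = 174.4→174, 176 − 35.2 = 140.8→141, 94 − 18.8 = 75.2→75) → #AE8D4B

#C49E55, #AE8D4B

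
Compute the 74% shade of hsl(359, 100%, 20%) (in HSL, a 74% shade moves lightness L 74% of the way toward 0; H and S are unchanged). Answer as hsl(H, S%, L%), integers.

hsl(359, 100%, 5%)

L moves 74% from 20 toward 0: 20 − 14.8 = 5.2 → 5.
H and S are unchanged.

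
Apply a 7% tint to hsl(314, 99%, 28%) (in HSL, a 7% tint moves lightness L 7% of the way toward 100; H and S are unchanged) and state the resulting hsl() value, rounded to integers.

L moves 7% from 28 toward 100: 28 + 5.04 = 33.04 → 33.
H and S are unchanged.

hsl(314, 99%, 33%)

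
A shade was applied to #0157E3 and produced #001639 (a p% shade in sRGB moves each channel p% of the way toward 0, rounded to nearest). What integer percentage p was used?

75%

#0157E3 is rgb(1, 87, 227); #001639 is rgb(0, 22, 57).
On the B channel (widest range): 57 ≈ 227 + (p/100)(0 − 227), so p ≈ 100×(57 − 227)/(0 − 227) = -17000/-227 = 74.89.
p = 75 reproduces all three channels after rounding.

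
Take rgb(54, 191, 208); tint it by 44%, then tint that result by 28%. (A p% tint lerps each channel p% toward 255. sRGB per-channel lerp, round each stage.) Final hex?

#aee5ec

Lerp each channel 44% toward 255:
  R: 54 + 0.44×(255−54) = 54 + 88.44 = 142.44 → 142
  G: 191 + 0.44×(255−191) = 191 + 28.16 = 219.16 → 219
  B: 208 + 0.44×(255−208) = 208 + 20.68 = 228.68 → 229
After the tint: rgb(142, 219, 229) = #8edbe5.
Lerp each channel 28% toward 255:
  R: 142 + 0.28×(255−142) = 142 + 31.64 = 173.64 → 174
  G: 219 + 10.08 = 229.08 → 229
  B: 229 + 0.28×(255−229) = 229 + 7.28 = 236.28 → 236
rgb(174, 229, 236) = #aee5ec.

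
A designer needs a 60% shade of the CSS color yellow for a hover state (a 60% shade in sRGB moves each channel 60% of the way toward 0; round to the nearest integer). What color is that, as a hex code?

CSS yellow is rgb(255, 255, 0).
Per channel, c → c + 0.6(0 − c):
  R: 255 + 0.6×(0−255) = 255 − 153 = 102 → 102
  G: 255 + 0.6×(0−255) = 255 − 153 = 102 → 102
  B: 0 + 0 = 0 → 0
rgb(102, 102, 0) = #666600.

#666600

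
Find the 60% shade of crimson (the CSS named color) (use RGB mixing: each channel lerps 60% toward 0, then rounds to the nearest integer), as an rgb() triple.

CSS crimson is rgb(220, 20, 60).
Per channel, c → c + 0.6(0 − c):
  R: 220 − 132 = 88 → 88
  G: 20 + 0.6×(0−20) = 20 − 12 = 8 → 8
  B: 60 + 0.6×(0−60) = 60 − 36 = 24 → 24

rgb(88, 8, 24)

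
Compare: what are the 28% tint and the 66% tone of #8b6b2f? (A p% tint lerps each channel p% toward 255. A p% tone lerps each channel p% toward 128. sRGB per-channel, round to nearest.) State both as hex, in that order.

#ab9469, #847964

#8b6b2f is rgb(139, 107, 47).
28% tint:
  R: 139 + 32.48 = 171.48 → 171
  G: 107 + 0.28×(255−107) = 107 + 41.44 = 148.44 → 148
  B: 47 + 0.28×(255−47) = 47 + 58.24 = 105.24 → 105
  → #ab9469
66% tone:
  R: 139 − 7.26 = 131.74 → 132
  G: 107 + 0.66×(128−107) = 107 + 13.86 = 120.86 → 121
  B: 47 + 53.46 = 100.46 → 100
  → #847964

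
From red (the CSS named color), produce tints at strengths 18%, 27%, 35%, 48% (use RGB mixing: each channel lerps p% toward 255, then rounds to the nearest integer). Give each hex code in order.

CSS red is rgb(255, 0, 0).
18%: (255→255, 0 + 45.9 = 45.9→46, 0 + 45.9 = 45.9→46) → #FF2E2E
27%: (255→255, 0 + 68.85 = 68.85→69, 0 + 68.85 = 68.85→69) → #FF4545
35%: (255→255, 0 + 89.25 = 89.25→89, 0 + 89.25 = 89.25→89) → #FF5959
48%: (255→255, 0 + 122.4 = 122.4→122, 0 + 122.4 = 122.4→122) → #FF7A7A

#FF2E2E, #FF4545, #FF5959, #FF7A7A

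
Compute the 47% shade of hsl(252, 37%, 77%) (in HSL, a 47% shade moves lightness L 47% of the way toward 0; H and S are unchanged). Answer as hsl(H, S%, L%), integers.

L moves 47% from 77 toward 0: 77 − 36.19 = 40.81 → 41.
H and S are unchanged.

hsl(252, 37%, 41%)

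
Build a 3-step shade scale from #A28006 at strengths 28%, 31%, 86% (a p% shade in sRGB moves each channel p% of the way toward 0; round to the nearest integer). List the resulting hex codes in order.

#755C04, #705804, #171201

#A28006 is rgb(162, 128, 6).
28%: (162 − 45.36 = 116.64→117, 128 − 35.84 = 92.16→92, 6 − 1.68 = 4.32→4) → #755C04
31%: (162 − 50.22 = 111.78→112, 128 − 39.68 = 88.32→88, 6 − 1.86 = 4.14→4) → #705804
86%: (162 − 139.32 = 22.68→23, 128 − 110.08 = 17.92→18, 6 − 5.16 = 0.84→1) → #171201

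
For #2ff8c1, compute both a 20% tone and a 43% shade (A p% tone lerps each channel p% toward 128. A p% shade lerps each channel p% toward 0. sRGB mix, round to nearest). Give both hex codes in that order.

#3fe0b4, #1b8d6e

#2ff8c1 is rgb(47, 248, 193).
20% tone:
  R: 47 + 16.2 = 63.2 → 63
  G: 248 + 0.2×(128−248) = 248 − 24 = 224 → 224
  B: 193 + 0.2×(128−193) = 193 − 13 = 180 → 180
  → #3fe0b4
43% shade:
  R: 47 + 0.43×(0−47) = 47 − 20.21 = 26.79 → 27
  G: 248 − 106.64 = 141.36 → 141
  B: 193 − 82.99 = 110.01 → 110
  → #1b8d6e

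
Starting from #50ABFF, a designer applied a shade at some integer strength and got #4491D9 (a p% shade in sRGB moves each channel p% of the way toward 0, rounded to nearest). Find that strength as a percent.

#50ABFF is rgb(80, 171, 255); #4491D9 is rgb(68, 145, 217).
On the B channel (widest range): 217 ≈ 255 + (p/100)(0 − 255), so p ≈ 100×(217 − 255)/(0 − 255) = -3800/-255 = 14.90.
p = 15 reproduces all three channels after rounding.

15%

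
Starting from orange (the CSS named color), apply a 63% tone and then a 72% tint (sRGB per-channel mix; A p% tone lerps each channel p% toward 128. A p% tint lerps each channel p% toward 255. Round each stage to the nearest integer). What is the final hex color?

#e9dfce

CSS orange is rgb(255, 165, 0).
Lerp each channel 63% toward 128:
  R: 255 + 0.63×(128−255) = 255 − 80.01 = 174.99 → 175
  G: 165 − 23.31 = 141.69 → 142
  B: 0 + 0.63×(128−0) = 0 + 80.64 = 80.64 → 81
After the tone: rgb(175, 142, 81) = #af8e51.
Lerp each channel 72% toward 255:
  R: 175 + 0.72×(255−175) = 175 + 57.6 = 232.6 → 233
  G: 142 + 0.72×(255−142) = 142 + 81.36 = 223.36 → 223
  B: 81 + 125.28 = 206.28 → 206
rgb(233, 223, 206) = #e9dfce.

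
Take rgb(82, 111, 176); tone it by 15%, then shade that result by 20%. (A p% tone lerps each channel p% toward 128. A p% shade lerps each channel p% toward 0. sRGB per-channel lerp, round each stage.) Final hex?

#475b87

Per channel, c → c + 0.15(128 − c):
  R: 82 + 0.15×(128−82) = 82 + 6.9 = 88.9 → 89
  G: 111 + 2.55 = 113.55 → 114
  B: 176 − 7.2 = 168.8 → 169
After the tone: rgb(89, 114, 169) = #5972a9.
Per channel, c → c + 0.2(0 − c):
  R: 89 + 0.2×(0−89) = 89 − 17.8 = 71.2 → 71
  G: 114 − 22.8 = 91.2 → 91
  B: 169 + 0.2×(0−169) = 169 − 33.8 = 135.2 → 135
rgb(71, 91, 135) = #475b87.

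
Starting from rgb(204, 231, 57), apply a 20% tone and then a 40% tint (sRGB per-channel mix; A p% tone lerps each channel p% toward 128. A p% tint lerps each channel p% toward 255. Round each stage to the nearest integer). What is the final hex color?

A 20% tone moves each channel 20% toward 128:
  R: 204 − 15.2 = 188.8 → 189
  G: 231 − 20.6 = 210.4 → 210
  B: 57 + 0.2×(128−57) = 57 + 14.2 = 71.2 → 71
After the tone: rgb(189, 210, 71) = #bdd247.
A 40% tint moves each channel 40% toward 255:
  R: 189 + 0.4×(255−189) = 189 + 26.4 = 215.4 → 215
  G: 210 + 0.4×(255−210) = 210 + 18 = 228 → 228
  B: 71 + 0.4×(255−71) = 71 + 73.6 = 144.6 → 145
rgb(215, 228, 145) = #d7e491.

#d7e491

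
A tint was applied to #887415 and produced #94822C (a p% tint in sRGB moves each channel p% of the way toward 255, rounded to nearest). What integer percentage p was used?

#887415 is rgb(136, 116, 21); #94822C is rgb(148, 130, 44).
On the B channel (widest range): 44 ≈ 21 + (p/100)(255 − 21), so p ≈ 100×(44 − 21)/(255 − 21) = 2300/234 = 9.83.
p = 10 reproduces all three channels after rounding.

10%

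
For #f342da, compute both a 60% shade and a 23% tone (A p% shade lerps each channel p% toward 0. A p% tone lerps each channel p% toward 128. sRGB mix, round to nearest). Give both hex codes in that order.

#611a57, #d950c5

#f342da is rgb(243, 66, 218).
60% shade:
  R: 243 − 145.8 = 97.2 → 97
  G: 66 + 0.6×(0−66) = 66 − 39.6 = 26.4 → 26
  B: 218 + 0.6×(0−218) = 218 − 130.8 = 87.2 → 87
  → #611a57
23% tone:
  R: 243 + 0.23×(128−243) = 243 − 26.45 = 216.55 → 217
  G: 66 + 14.26 = 80.26 → 80
  B: 218 + 0.23×(128−218) = 218 − 20.7 = 197.3 → 197
  → #d950c5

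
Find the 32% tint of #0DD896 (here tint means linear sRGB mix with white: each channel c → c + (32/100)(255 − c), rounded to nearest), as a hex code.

#0DD896 is rgb(13, 216, 150).
Lerp each channel 32% toward 255:
  R: 13 + 0.32×(255−13) = 13 + 77.44 = 90.44 → 90
  G: 216 + 12.48 = 228.48 → 228
  B: 150 + 33.6 = 183.6 → 184
rgb(90, 228, 184) = #5AE4B8.

#5AE4B8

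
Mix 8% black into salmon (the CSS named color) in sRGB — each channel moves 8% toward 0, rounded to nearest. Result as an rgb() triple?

rgb(230, 118, 105)

CSS salmon is rgb(250, 128, 114).
Lerp each channel 8% toward 0:
  R: 250 − 20 = 230 → 230
  G: 128 − 10.24 = 117.76 → 118
  B: 114 + 0.08×(0−114) = 114 − 9.12 = 104.88 → 105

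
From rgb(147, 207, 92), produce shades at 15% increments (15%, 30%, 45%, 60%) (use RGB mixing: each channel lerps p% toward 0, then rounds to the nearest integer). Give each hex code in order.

15%: (147 − 22.05 = 124.95→125, 207 − 31.05 = 175.95→176, 92 − 13.8 = 78.2→78) → #7db04e
30%: (147 − 44.1 = 102.9→103, 207 − 62.1 = 144.9→145, 92 − 27.6 = 64.4→64) → #679140
45%: (147 − 66.15 = 80.85→81, 207 − 93.15 = 113.85→114, 92 − 41.4 = 50.6→51) → #517233
60%: (147 − 88.2 = 58.8→59, 207 − 124.2 = 82.8→83, 92 − 55.2 = 36.8→37) → #3b5325

#7db04e, #679140, #517233, #3b5325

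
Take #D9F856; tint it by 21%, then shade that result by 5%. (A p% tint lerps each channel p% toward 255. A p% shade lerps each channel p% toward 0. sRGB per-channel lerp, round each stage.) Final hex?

#D6ED73

#D9F856 is rgb(217, 248, 86).
Lerp each channel 21% toward 255:
  R: 217 + 0.21×(255−217) = 217 + 7.98 = 224.98 → 225
  G: 248 + 0.21×(255−248) = 248 + 1.47 = 249.47 → 249
  B: 86 + 35.49 = 121.49 → 121
After the tint: rgb(225, 249, 121) = #E1F979.
Per channel, c → c + 0.05(0 − c):
  R: 225 − 11.25 = 213.75 → 214
  G: 249 − 12.45 = 236.55 → 237
  B: 121 − 6.05 = 114.95 → 115
rgb(214, 237, 115) = #D6ED73.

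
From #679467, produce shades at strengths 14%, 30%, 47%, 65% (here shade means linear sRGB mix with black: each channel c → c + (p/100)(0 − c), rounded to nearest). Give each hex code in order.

#597f59, #486848, #374e37, #243424

#679467 is rgb(103, 148, 103).
14%: (103 − 14.42 = 88.58→89, 148 − 20.72 = 127.28→127, 103 − 14.42 = 88.58→89) → #597f59
30%: (103 − 30.9 = 72.1→72, 148 − 44.4 = 103.6→104, 103 − 30.9 = 72.1→72) → #486848
47%: (103 − 48.41 = 54.59→55, 148 − 69.56 = 78.44→78, 103 − 48.41 = 54.59→55) → #374e37
65%: (103 − 66.95 = 36.05→36, 148 − 96.2 = 51.8→52, 103 − 66.95 = 36.05→36) → #243424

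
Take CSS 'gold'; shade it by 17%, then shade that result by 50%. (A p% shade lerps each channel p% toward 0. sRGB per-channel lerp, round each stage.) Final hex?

CSS gold is rgb(255, 215, 0).
A 17% shade moves each channel 17% toward 0:
  R: 255 + 0.17×(0−255) = 255 − 43.35 = 211.65 → 212
  G: 215 + 0.17×(0−215) = 215 − 36.55 = 178.45 → 178
  B: 0 + 0.17×(0−0) = 0 + 0 = 0 → 0
After the shade: rgb(212, 178, 0) = #D4B200.
Lerp each channel 50% toward 0:
  R: 212 + 0.5×(0−212) = 212 − 106 = 106 → 106
  G: 178 − 89 = 89 → 89
  B: 0 + 0 = 0 → 0
rgb(106, 89, 0) = #6A5900.

#6A5900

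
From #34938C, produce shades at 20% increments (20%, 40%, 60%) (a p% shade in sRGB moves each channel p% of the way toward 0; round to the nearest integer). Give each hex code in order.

#2A7670, #1F5854, #153B38

#34938C is rgb(52, 147, 140).
20%: (52 − 10.4 = 41.6→42, 147 − 29.4 = 117.6→118, 140 − 28 = 112→112) → #2A7670
40%: (52 − 20.8 = 31.2→31, 147 − 58.8 = 88.2→88, 140 − 56 = 84→84) → #1F5854
60%: (52 − 31.2 = 20.8→21, 147 − 88.2 = 58.8→59, 140 − 84 = 56→56) → #153B38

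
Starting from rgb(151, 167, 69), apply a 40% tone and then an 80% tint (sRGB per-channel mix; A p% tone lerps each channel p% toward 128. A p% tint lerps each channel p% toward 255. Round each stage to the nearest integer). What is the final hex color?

Per channel, c → c + 0.4(128 − c):
  R: 151 + 0.4×(128−151) = 151 − 9.2 = 141.8 → 142
  G: 167 − 15.6 = 151.4 → 151
  B: 69 + 0.4×(128−69) = 69 + 23.6 = 92.6 → 93
After the tone: rgb(142, 151, 93) = #8E975D.
An 80% tint moves each channel 80% toward 255:
  R: 142 + 90.4 = 232.4 → 232
  G: 151 + 83.2 = 234.2 → 234
  B: 93 + 0.8×(255−93) = 93 + 129.6 = 222.6 → 223
rgb(232, 234, 223) = #E8EADF.

#E8EADF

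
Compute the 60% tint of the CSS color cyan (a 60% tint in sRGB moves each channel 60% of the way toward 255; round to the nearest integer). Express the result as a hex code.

#99ffff

CSS cyan is rgb(0, 255, 255).
Lerp each channel 60% toward 255:
  R: 0 + 153 = 153 → 153
  G: 255 + 0.6×(255−255) = 255 + 0 = 255 → 255
  B: 255 + 0 = 255 → 255
rgb(153, 255, 255) = #99ffff.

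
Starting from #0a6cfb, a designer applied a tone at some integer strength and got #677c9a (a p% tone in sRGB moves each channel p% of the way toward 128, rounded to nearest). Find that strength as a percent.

#0a6cfb is rgb(10, 108, 251); #677c9a is rgb(103, 124, 154).
On the B channel (widest range): 154 ≈ 251 + (p/100)(128 − 251), so p ≈ 100×(154 − 251)/(128 − 251) = -9700/-123 = 78.86.
p = 79 reproduces all three channels after rounding.

79%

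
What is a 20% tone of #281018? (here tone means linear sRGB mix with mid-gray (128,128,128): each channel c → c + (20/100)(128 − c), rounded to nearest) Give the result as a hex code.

#3a262d

#281018 is rgb(40, 16, 24).
Lerp each channel 20% toward 128:
  R: 40 + 17.6 = 57.6 → 58
  G: 16 + 22.4 = 38.4 → 38
  B: 24 + 20.8 = 44.8 → 45
rgb(58, 38, 45) = #3a262d.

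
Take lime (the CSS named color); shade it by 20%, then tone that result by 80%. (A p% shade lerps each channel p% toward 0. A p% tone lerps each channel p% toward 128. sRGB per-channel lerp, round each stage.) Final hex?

CSS lime is rgb(0, 255, 0).
A 20% shade moves each channel 20% toward 0:
  R: 0 + 0 = 0 → 0
  G: 255 + 0.2×(0−255) = 255 − 51 = 204 → 204
  B: 0 + 0.2×(0−0) = 0 + 0 = 0 → 0
After the shade: rgb(0, 204, 0) = #00CC00.
Lerp each channel 80% toward 128:
  R: 0 + 102.4 = 102.4 → 102
  G: 204 − 60.8 = 143.2 → 143
  B: 0 + 0.8×(128−0) = 0 + 102.4 = 102.4 → 102
rgb(102, 143, 102) = #668F66.

#668F66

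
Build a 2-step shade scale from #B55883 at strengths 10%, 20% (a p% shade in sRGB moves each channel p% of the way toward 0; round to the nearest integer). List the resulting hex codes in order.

#A34F76, #914669

#B55883 is rgb(181, 88, 131).
10%: (181 − 18.1 = 162.9→163, 88 − 8.8 = 79.2→79, 131 − 13.1 = 117.9→118) → #A34F76
20%: (181 − 36.2 = 144.8→145, 88 − 17.6 = 70.4→70, 131 − 26.2 = 104.8→105) → #914669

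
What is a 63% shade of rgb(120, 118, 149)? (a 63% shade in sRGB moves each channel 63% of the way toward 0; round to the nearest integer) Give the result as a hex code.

#2C2C37

Per channel, c → c + 0.63(0 − c):
  R: 120 − 75.6 = 44.4 → 44
  G: 118 + 0.63×(0−118) = 118 − 74.34 = 43.66 → 44
  B: 149 + 0.63×(0−149) = 149 − 93.87 = 55.13 → 55
rgb(44, 44, 55) = #2C2C37.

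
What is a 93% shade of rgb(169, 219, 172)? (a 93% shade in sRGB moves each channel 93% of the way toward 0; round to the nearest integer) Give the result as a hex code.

#0c0f0c

A 93% shade moves each channel 93% toward 0:
  R: 169 + 0.93×(0−169) = 169 − 157.17 = 11.83 → 12
  G: 219 + 0.93×(0−219) = 219 − 203.67 = 15.33 → 15
  B: 172 − 159.96 = 12.04 → 12
rgb(12, 15, 12) = #0c0f0c.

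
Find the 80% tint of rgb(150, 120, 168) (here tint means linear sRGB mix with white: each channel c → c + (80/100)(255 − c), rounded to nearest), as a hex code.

Per channel, c → c + 0.8(255 − c):
  R: 150 + 84 = 234 → 234
  G: 120 + 0.8×(255−120) = 120 + 108 = 228 → 228
  B: 168 + 69.6 = 237.6 → 238
rgb(234, 228, 238) = #EAE4EE.

#EAE4EE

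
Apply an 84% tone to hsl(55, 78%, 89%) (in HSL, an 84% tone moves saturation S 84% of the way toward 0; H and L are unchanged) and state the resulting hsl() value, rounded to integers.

hsl(55, 12%, 89%)

S moves 84% from 78 toward 0: 78 − 65.52 = 12.48 → 12.
H and L are unchanged.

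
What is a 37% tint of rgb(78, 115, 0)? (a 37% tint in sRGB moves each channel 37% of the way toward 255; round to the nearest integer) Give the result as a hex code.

Per channel, c → c + 0.37(255 − c):
  R: 78 + 0.37×(255−78) = 78 + 65.49 = 143.49 → 143
  G: 115 + 0.37×(255−115) = 115 + 51.8 = 166.8 → 167
  B: 0 + 94.35 = 94.35 → 94
rgb(143, 167, 94) = #8fa75e.

#8fa75e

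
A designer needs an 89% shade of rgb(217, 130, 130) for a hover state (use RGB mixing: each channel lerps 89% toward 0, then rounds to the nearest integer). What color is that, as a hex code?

#180e0e

Lerp each channel 89% toward 0:
  R: 217 + 0.89×(0−217) = 217 − 193.13 = 23.87 → 24
  G: 130 + 0.89×(0−130) = 130 − 115.7 = 14.3 → 14
  B: 130 + 0.89×(0−130) = 130 − 115.7 = 14.3 → 14
rgb(24, 14, 14) = #180e0e.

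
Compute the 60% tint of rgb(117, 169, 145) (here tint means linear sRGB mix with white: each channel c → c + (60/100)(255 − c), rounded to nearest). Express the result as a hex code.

A 60% tint moves each channel 60% toward 255:
  R: 117 + 82.8 = 199.8 → 200
  G: 169 + 0.6×(255−169) = 169 + 51.6 = 220.6 → 221
  B: 145 + 0.6×(255−145) = 145 + 66 = 211 → 211
rgb(200, 221, 211) = #c8ddd3.

#c8ddd3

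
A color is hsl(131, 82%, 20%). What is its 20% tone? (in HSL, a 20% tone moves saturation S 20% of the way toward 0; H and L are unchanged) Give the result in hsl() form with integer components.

S moves 20% from 82 toward 0: 82 − 16.4 = 65.6 → 66.
H and L are unchanged.

hsl(131, 66%, 20%)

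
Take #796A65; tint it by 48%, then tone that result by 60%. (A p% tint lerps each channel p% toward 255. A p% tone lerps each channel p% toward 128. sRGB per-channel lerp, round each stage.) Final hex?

#979493

#796A65 is rgb(121, 106, 101).
Lerp each channel 48% toward 255:
  R: 121 + 0.48×(255−121) = 121 + 64.32 = 185.32 → 185
  G: 106 + 0.48×(255−106) = 106 + 71.52 = 177.52 → 178
  B: 101 + 0.48×(255−101) = 101 + 73.92 = 174.92 → 175
After the tint: rgb(185, 178, 175) = #B9B2AF.
A 60% tone moves each channel 60% toward 128:
  R: 185 + 0.6×(128−185) = 185 − 34.2 = 150.8 → 151
  G: 178 − 30 = 148 → 148
  B: 175 − 28.2 = 146.8 → 147
rgb(151, 148, 147) = #979493.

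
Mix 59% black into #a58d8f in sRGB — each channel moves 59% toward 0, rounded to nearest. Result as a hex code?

#443a3b

#a58d8f is rgb(165, 141, 143).
Lerp each channel 59% toward 0:
  R: 165 + 0.59×(0−165) = 165 − 97.35 = 67.65 → 68
  G: 141 + 0.59×(0−141) = 141 − 83.19 = 57.81 → 58
  B: 143 + 0.59×(0−143) = 143 − 84.37 = 58.63 → 59
rgb(68, 58, 59) = #443a3b.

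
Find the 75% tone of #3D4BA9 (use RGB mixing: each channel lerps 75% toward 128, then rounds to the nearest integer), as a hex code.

#3D4BA9 is rgb(61, 75, 169).
Lerp each channel 75% toward 128:
  R: 61 + 0.75×(128−61) = 61 + 50.25 = 111.25 → 111
  G: 75 + 39.75 = 114.75 → 115
  B: 169 − 30.75 = 138.25 → 138
rgb(111, 115, 138) = #6F738A.

#6F738A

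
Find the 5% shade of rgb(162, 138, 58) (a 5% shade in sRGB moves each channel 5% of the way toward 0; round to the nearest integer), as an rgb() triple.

Per channel, c → c + 0.05(0 − c):
  R: 162 − 8.1 = 153.9 → 154
  G: 138 + 0.05×(0−138) = 138 − 6.9 = 131.1 → 131
  B: 58 + 0.05×(0−58) = 58 − 2.9 = 55.1 → 55

rgb(154, 131, 55)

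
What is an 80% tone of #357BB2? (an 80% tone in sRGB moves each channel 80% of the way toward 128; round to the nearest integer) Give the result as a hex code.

#357BB2 is rgb(53, 123, 178).
Lerp each channel 80% toward 128:
  R: 53 + 0.8×(128−53) = 53 + 60 = 113 → 113
  G: 123 + 0.8×(128−123) = 123 + 4 = 127 → 127
  B: 178 − 40 = 138 → 138
rgb(113, 127, 138) = #717F8A.

#717F8A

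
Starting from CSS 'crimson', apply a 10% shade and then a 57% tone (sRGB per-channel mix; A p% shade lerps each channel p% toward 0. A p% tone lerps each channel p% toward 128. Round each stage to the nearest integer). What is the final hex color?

CSS crimson is rgb(220, 20, 60).
A 10% shade moves each channel 10% toward 0:
  R: 220 + 0.1×(0−220) = 220 − 22 = 198 → 198
  G: 20 + 0.1×(0−20) = 20 − 2 = 18 → 18
  B: 60 − 6 = 54 → 54
After the shade: rgb(198, 18, 54) = #c61236.
A 57% tone moves each channel 57% toward 128:
  R: 198 + 0.57×(128−198) = 198 − 39.9 = 158.1 → 158
  G: 18 + 0.57×(128−18) = 18 + 62.7 = 80.7 → 81
  B: 54 + 0.57×(128−54) = 54 + 42.18 = 96.18 → 96
rgb(158, 81, 96) = #9e5160.

#9e5160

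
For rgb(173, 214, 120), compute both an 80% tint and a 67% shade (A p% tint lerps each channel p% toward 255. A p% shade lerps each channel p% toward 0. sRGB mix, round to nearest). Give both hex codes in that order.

#EFF7E4, #394728

80% tint:
  R: 173 + 0.8×(255−173) = 173 + 65.6 = 238.6 → 239
  G: 214 + 32.8 = 246.8 → 247
  B: 120 + 108 = 228 → 228
  → #EFF7E4
67% shade:
  R: 173 + 0.67×(0−173) = 173 − 115.91 = 57.09 → 57
  G: 214 + 0.67×(0−214) = 214 − 143.38 = 70.62 → 71
  B: 120 + 0.67×(0−120) = 120 − 80.4 = 39.6 → 40
  → #394728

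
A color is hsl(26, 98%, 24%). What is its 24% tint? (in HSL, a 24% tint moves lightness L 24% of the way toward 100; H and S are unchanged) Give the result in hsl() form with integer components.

L moves 24% from 24 toward 100: 24 + 18.24 = 42.24 → 42.
H and S are unchanged.

hsl(26, 98%, 42%)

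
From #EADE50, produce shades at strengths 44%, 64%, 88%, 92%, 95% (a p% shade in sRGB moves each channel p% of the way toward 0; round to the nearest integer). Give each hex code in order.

#EADE50 is rgb(234, 222, 80).
44%: (234 − 102.96 = 131.04→131, 222 − 97.68 = 124.32→124, 80 − 35.2 = 44.8→45) → #837C2D
64%: (234 − 149.76 = 84.24→84, 222 − 142.08 = 79.92→80, 80 − 51.2 = 28.8→29) → #54501D
88%: (234 − 205.92 = 28.08→28, 222 − 195.36 = 26.64→27, 80 − 70.4 = 9.6→10) → #1C1B0A
92%: (234 − 215.28 = 18.72→19, 222 − 204.24 = 17.76→18, 80 − 73.6 = 6.4→6) → #131206
95%: (234 − 222.3 = 11.7→12, 222 − 210.9 = 11.1→11, 80 − 76 = 4→4) → #0C0B04

#837C2D, #54501D, #1C1B0A, #131206, #0C0B04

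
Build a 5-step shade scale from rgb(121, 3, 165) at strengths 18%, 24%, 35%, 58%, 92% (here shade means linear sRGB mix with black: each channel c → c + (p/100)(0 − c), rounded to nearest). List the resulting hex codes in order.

#630287, #5c027d, #4f026b, #330145, #0a000d

18%: (121 − 21.78 = 99.22→99, 3 − 0.54 = 2.46→2, 165 − 29.7 = 135.3→135) → #630287
24%: (121 − 29.04 = 91.96→92, 3 − 0.72 = 2.28→2, 165 − 39.6 = 125.4→125) → #5c027d
35%: (121 − 42.35 = 78.65→79, 3 − 1.05 = 1.95→2, 165 − 57.75 = 107.25→107) → #4f026b
58%: (121 − 70.18 = 50.82→51, 3 − 1.74 = 1.26→1, 165 − 95.7 = 69.3→69) → #330145
92%: (121 − 111.32 = 9.68→10, 3 − 2.76 = 0.24→0, 165 − 151.8 = 13.2→13) → #0a000d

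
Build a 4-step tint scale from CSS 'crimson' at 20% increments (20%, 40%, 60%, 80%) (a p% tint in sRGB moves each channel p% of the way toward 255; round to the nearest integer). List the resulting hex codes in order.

#e34363, #ea728a, #f1a1b1, #f8d0d8

CSS crimson is rgb(220, 20, 60).
20%: (220 + 7 = 227→227, 20 + 47 = 67→67, 60 + 39 = 99→99) → #e34363
40%: (220 + 14 = 234→234, 20 + 94 = 114→114, 60 + 78 = 138→138) → #ea728a
60%: (220 + 21 = 241→241, 20 + 141 = 161→161, 60 + 117 = 177→177) → #f1a1b1
80%: (220 + 28 = 248→248, 20 + 188 = 208→208, 60 + 156 = 216→216) → #f8d0d8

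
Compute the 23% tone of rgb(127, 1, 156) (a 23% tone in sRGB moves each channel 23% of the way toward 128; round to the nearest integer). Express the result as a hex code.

#7F1E96

Per channel, c → c + 0.23(128 − c):
  R: 127 + 0.23 = 127.23 → 127
  G: 1 + 29.21 = 30.21 → 30
  B: 156 + 0.23×(128−156) = 156 − 6.44 = 149.56 → 150
rgb(127, 30, 150) = #7F1E96.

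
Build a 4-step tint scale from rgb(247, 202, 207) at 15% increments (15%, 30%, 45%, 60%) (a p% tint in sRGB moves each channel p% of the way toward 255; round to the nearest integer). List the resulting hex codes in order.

15%: (247 + 1.2 = 248.2→248, 202 + 7.95 = 209.95→210, 207 + 7.2 = 214.2→214) → #F8D2D6
30%: (247 + 2.4 = 249.4→249, 202 + 15.9 = 217.9→218, 207 + 14.4 = 221.4→221) → #F9DADD
45%: (247 + 3.6 = 250.6→251, 202 + 23.85 = 225.85→226, 207 + 21.6 = 228.6→229) → #FBE2E5
60%: (247 + 4.8 = 251.8→252, 202 + 31.8 = 233.8→234, 207 + 28.8 = 235.8→236) → #FCEAEC

#F8D2D6, #F9DADD, #FBE2E5, #FCEAEC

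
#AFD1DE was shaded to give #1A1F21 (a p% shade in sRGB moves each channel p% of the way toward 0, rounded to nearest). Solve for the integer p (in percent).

#AFD1DE is rgb(175, 209, 222); #1A1F21 is rgb(26, 31, 33).
On the B channel (widest range): 33 ≈ 222 + (p/100)(0 − 222), so p ≈ 100×(33 − 222)/(0 − 222) = -18900/-222 = 85.14.
p = 85 reproduces all three channels after rounding.

85%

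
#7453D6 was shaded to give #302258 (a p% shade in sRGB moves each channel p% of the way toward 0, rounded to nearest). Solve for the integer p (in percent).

#7453D6 is rgb(116, 83, 214); #302258 is rgb(48, 34, 88).
On the B channel (widest range): 88 ≈ 214 + (p/100)(0 − 214), so p ≈ 100×(88 − 214)/(0 − 214) = -12600/-214 = 58.88.
p = 59 reproduces all three channels after rounding.

59%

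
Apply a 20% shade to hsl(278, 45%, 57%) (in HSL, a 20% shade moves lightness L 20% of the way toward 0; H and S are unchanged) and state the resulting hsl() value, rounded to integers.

hsl(278, 45%, 46%)

L moves 20% from 57 toward 0: 57 − 11.4 = 45.6 → 46.
H and S are unchanged.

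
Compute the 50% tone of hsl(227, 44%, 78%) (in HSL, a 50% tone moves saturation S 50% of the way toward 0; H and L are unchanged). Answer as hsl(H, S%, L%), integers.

hsl(227, 22%, 78%)

S moves 50% from 44 toward 0: 44 − 22 = 22 → 22.
H and L are unchanged.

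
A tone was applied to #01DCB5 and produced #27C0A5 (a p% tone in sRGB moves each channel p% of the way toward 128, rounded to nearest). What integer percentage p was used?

30%

#01DCB5 is rgb(1, 220, 181); #27C0A5 is rgb(39, 192, 165).
On the R channel (widest range): 39 ≈ 1 + (p/100)(128 − 1), so p ≈ 100×(39 − 1)/(128 − 1) = 3800/127 = 29.92.
p = 30 reproduces all three channels after rounding.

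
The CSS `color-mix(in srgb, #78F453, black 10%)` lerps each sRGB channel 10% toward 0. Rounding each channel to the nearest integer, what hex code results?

#78F453 is rgb(120, 244, 83).
Lerp each channel 10% toward 0:
  R: 120 − 12 = 108 → 108
  G: 244 + 0.1×(0−244) = 244 − 24.4 = 219.6 → 220
  B: 83 − 8.3 = 74.7 → 75
rgb(108, 220, 75) = #6CDC4B.

#6CDC4B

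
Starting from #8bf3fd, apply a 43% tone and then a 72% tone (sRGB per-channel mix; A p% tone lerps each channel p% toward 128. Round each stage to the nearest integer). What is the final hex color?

#8bf3fd is rgb(139, 243, 253).
Per channel, c → c + 0.43(128 − c):
  R: 139 + 0.43×(128−139) = 139 − 4.73 = 134.27 → 134
  G: 243 − 49.45 = 193.55 → 194
  B: 253 + 0.43×(128−253) = 253 − 53.75 = 199.25 → 199
After the tone: rgb(134, 194, 199) = #86c2c7.
Per channel, c → c + 0.72(128 − c):
  R: 134 + 0.72×(128−134) = 134 − 4.32 = 129.68 → 130
  G: 194 + 0.72×(128−194) = 194 − 47.52 = 146.48 → 146
  B: 199 + 0.72×(128−199) = 199 − 51.12 = 147.88 → 148
rgb(130, 146, 148) = #829294.

#829294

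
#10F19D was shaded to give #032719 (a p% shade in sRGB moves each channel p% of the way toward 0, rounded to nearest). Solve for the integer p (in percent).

84%

#10F19D is rgb(16, 241, 157); #032719 is rgb(3, 39, 25).
On the G channel (widest range): 39 ≈ 241 + (p/100)(0 − 241), so p ≈ 100×(39 − 241)/(0 − 241) = -20200/-241 = 83.82.
p = 84 reproduces all three channels after rounding.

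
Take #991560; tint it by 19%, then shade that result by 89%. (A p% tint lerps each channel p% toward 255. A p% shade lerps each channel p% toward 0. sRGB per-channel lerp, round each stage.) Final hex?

#13070E

#991560 is rgb(153, 21, 96).
Per channel, c → c + 0.19(255 − c):
  R: 153 + 0.19×(255−153) = 153 + 19.38 = 172.38 → 172
  G: 21 + 0.19×(255−21) = 21 + 44.46 = 65.46 → 65
  B: 96 + 30.21 = 126.21 → 126
After the tint: rgb(172, 65, 126) = #AC417E.
Lerp each channel 89% toward 0:
  R: 172 − 153.08 = 18.92 → 19
  G: 65 + 0.89×(0−65) = 65 − 57.85 = 7.15 → 7
  B: 126 + 0.89×(0−126) = 126 − 112.14 = 13.86 → 14
rgb(19, 7, 14) = #13070E.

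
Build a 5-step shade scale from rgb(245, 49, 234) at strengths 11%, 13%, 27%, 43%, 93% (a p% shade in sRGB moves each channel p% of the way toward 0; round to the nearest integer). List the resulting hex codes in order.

11%: (245 − 26.95 = 218.05→218, 49 − 5.39 = 43.61→44, 234 − 25.74 = 208.26→208) → #DA2CD0
13%: (245 − 31.85 = 213.15→213, 49 − 6.37 = 42.63→43, 234 − 30.42 = 203.58→204) → #D52BCC
27%: (245 − 66.15 = 178.85→179, 49 − 13.23 = 35.77→36, 234 − 63.18 = 170.82→171) → #B324AB
43%: (245 − 105.35 = 139.65→140, 49 − 21.07 = 27.93→28, 234 − 100.62 = 133.38→133) → #8C1C85
93%: (245 − 227.85 = 17.15→17, 49 − 45.57 = 3.43→3, 234 − 217.62 = 16.38→16) → #110310

#DA2CD0, #D52BCC, #B324AB, #8C1C85, #110310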